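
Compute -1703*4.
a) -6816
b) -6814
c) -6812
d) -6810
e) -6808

-1703 * 4 = -6812
c) -6812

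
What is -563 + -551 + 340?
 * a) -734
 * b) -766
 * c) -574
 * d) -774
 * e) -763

First: -563 + -551 = -1114
Then: -1114 + 340 = -774
d) -774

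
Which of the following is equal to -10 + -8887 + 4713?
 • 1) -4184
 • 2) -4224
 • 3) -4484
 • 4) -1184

First: -10 + -8887 = -8897
Then: -8897 + 4713 = -4184
1) -4184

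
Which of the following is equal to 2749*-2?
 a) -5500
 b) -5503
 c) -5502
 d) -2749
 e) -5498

2749 * -2 = -5498
e) -5498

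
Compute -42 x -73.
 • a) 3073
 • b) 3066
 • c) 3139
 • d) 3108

-42 * -73 = 3066
b) 3066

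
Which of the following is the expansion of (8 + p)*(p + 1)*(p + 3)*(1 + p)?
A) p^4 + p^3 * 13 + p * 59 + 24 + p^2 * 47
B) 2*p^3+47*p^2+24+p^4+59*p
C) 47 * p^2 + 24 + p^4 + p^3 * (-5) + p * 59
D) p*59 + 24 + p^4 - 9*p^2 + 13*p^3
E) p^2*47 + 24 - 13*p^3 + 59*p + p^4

Expanding (8 + p)*(p + 1)*(p + 3)*(1 + p):
= p^4 + p^3 * 13 + p * 59 + 24 + p^2 * 47
A) p^4 + p^3 * 13 + p * 59 + 24 + p^2 * 47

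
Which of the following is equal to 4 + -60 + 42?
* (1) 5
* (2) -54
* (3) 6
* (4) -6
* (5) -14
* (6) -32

First: 4 + -60 = -56
Then: -56 + 42 = -14
5) -14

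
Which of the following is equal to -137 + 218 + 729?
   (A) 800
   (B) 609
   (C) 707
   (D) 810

First: -137 + 218 = 81
Then: 81 + 729 = 810
D) 810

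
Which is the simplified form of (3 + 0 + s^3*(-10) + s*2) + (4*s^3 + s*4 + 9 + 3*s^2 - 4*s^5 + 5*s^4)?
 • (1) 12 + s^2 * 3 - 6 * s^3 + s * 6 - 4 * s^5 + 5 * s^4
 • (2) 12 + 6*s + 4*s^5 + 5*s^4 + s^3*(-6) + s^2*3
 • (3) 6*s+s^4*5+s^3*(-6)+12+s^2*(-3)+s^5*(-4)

Adding the polynomials and combining like terms:
(3 + 0 + s^3*(-10) + s*2) + (4*s^3 + s*4 + 9 + 3*s^2 - 4*s^5 + 5*s^4)
= 12 + s^2 * 3 - 6 * s^3 + s * 6 - 4 * s^5 + 5 * s^4
1) 12 + s^2 * 3 - 6 * s^3 + s * 6 - 4 * s^5 + 5 * s^4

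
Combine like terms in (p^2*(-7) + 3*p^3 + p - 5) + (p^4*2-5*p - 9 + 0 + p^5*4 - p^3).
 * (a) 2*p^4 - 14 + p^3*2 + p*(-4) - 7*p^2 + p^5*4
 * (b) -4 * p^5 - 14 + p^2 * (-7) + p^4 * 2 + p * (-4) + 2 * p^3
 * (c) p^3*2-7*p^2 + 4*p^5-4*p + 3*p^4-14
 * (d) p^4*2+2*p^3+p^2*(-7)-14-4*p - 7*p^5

Adding the polynomials and combining like terms:
(p^2*(-7) + 3*p^3 + p - 5) + (p^4*2 - 5*p - 9 + 0 + p^5*4 - p^3)
= 2*p^4 - 14 + p^3*2 + p*(-4) - 7*p^2 + p^5*4
a) 2*p^4 - 14 + p^3*2 + p*(-4) - 7*p^2 + p^5*4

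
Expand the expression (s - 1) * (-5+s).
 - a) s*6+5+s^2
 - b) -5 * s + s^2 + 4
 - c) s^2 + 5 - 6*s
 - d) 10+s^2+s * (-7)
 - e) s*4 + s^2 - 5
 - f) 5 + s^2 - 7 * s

Expanding (s - 1) * (-5+s):
= s^2 + 5 - 6*s
c) s^2 + 5 - 6*s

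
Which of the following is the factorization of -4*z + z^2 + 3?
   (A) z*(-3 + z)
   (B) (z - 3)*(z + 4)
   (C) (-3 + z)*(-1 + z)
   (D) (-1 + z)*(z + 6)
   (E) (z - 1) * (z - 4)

We need to factor -4*z + z^2 + 3.
The factored form is (-3 + z)*(-1 + z).
C) (-3 + z)*(-1 + z)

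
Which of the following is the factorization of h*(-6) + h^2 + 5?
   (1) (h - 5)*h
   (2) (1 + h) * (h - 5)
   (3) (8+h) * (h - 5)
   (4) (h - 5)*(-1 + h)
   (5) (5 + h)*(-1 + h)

We need to factor h*(-6) + h^2 + 5.
The factored form is (h - 5)*(-1 + h).
4) (h - 5)*(-1 + h)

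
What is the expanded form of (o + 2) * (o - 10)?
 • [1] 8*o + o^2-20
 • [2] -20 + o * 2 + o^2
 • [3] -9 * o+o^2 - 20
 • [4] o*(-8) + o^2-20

Expanding (o + 2) * (o - 10):
= o*(-8) + o^2-20
4) o*(-8) + o^2-20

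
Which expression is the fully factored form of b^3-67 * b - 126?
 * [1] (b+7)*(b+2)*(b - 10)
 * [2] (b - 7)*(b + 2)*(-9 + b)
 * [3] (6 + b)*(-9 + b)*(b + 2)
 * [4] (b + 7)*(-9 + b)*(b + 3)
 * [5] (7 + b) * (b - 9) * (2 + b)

We need to factor b^3-67 * b - 126.
The factored form is (7 + b) * (b - 9) * (2 + b).
5) (7 + b) * (b - 9) * (2 + b)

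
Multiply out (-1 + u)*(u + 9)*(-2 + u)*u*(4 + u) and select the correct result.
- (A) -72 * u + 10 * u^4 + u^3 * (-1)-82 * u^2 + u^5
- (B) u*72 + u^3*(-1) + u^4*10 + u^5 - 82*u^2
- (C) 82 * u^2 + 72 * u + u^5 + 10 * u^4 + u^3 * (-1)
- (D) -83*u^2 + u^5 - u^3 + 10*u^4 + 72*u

Expanding (-1 + u)*(u + 9)*(-2 + u)*u*(4 + u):
= u*72 + u^3*(-1) + u^4*10 + u^5 - 82*u^2
B) u*72 + u^3*(-1) + u^4*10 + u^5 - 82*u^2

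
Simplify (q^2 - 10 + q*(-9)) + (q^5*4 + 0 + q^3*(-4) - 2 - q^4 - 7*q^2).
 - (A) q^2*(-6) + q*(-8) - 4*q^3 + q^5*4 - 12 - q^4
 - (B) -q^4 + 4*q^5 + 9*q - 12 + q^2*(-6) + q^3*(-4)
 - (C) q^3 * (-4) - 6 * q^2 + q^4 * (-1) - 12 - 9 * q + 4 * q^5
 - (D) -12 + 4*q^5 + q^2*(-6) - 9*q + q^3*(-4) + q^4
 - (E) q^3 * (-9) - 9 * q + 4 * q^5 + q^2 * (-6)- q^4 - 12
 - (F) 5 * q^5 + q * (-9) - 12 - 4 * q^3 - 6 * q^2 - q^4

Adding the polynomials and combining like terms:
(q^2 - 10 + q*(-9)) + (q^5*4 + 0 + q^3*(-4) - 2 - q^4 - 7*q^2)
= q^3 * (-4) - 6 * q^2 + q^4 * (-1) - 12 - 9 * q + 4 * q^5
C) q^3 * (-4) - 6 * q^2 + q^4 * (-1) - 12 - 9 * q + 4 * q^5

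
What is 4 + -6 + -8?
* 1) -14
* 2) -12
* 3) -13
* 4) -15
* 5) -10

First: 4 + -6 = -2
Then: -2 + -8 = -10
5) -10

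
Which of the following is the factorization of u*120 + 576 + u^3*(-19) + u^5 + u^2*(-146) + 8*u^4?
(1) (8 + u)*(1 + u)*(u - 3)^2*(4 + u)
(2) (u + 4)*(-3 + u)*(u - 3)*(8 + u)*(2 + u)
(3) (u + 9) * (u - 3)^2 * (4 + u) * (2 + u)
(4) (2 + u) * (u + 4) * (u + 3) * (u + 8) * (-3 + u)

We need to factor u*120 + 576 + u^3*(-19) + u^5 + u^2*(-146) + 8*u^4.
The factored form is (u + 4)*(-3 + u)*(u - 3)*(8 + u)*(2 + u).
2) (u + 4)*(-3 + u)*(u - 3)*(8 + u)*(2 + u)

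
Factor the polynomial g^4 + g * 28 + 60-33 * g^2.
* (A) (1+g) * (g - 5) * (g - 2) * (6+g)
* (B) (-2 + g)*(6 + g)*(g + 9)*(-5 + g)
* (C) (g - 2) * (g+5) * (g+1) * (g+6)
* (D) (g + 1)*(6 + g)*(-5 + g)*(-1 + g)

We need to factor g^4 + g * 28 + 60-33 * g^2.
The factored form is (1+g) * (g - 5) * (g - 2) * (6+g).
A) (1+g) * (g - 5) * (g - 2) * (6+g)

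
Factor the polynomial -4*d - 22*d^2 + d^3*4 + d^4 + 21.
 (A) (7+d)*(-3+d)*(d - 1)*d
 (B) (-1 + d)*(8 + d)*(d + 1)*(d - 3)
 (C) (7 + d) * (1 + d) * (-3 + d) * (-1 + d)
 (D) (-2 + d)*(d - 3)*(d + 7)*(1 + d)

We need to factor -4*d - 22*d^2 + d^3*4 + d^4 + 21.
The factored form is (7 + d) * (1 + d) * (-3 + d) * (-1 + d).
C) (7 + d) * (1 + d) * (-3 + d) * (-1 + d)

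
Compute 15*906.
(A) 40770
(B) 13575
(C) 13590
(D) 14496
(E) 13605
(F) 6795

15 * 906 = 13590
C) 13590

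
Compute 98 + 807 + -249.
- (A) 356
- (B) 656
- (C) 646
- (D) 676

First: 98 + 807 = 905
Then: 905 + -249 = 656
B) 656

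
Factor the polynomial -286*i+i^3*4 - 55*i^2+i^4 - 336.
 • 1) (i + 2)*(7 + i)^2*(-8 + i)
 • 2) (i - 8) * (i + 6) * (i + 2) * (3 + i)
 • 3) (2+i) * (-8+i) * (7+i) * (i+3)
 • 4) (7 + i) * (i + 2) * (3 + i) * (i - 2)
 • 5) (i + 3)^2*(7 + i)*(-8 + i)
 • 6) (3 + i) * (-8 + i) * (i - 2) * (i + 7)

We need to factor -286*i+i^3*4 - 55*i^2+i^4 - 336.
The factored form is (2+i) * (-8+i) * (7+i) * (i+3).
3) (2+i) * (-8+i) * (7+i) * (i+3)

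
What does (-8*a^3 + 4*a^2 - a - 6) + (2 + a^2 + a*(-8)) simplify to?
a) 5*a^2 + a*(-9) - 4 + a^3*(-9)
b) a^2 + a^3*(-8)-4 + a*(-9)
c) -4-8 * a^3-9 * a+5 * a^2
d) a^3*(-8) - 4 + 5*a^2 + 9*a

Adding the polynomials and combining like terms:
(-8*a^3 + 4*a^2 - a - 6) + (2 + a^2 + a*(-8))
= -4-8 * a^3-9 * a+5 * a^2
c) -4-8 * a^3-9 * a+5 * a^2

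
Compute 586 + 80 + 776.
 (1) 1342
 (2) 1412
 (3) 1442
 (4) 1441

First: 586 + 80 = 666
Then: 666 + 776 = 1442
3) 1442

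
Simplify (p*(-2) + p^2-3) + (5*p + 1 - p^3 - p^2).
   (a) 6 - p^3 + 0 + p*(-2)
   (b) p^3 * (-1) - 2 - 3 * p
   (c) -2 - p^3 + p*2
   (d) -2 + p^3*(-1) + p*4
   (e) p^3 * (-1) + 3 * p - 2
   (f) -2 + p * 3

Adding the polynomials and combining like terms:
(p*(-2) + p^2 - 3) + (5*p + 1 - p^3 - p^2)
= p^3 * (-1) + 3 * p - 2
e) p^3 * (-1) + 3 * p - 2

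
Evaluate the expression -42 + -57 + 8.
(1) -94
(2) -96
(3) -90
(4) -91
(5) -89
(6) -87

First: -42 + -57 = -99
Then: -99 + 8 = -91
4) -91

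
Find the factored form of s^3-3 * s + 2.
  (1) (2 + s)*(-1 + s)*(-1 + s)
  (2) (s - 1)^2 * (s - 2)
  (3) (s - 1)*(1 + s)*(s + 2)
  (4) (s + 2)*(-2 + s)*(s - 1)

We need to factor s^3-3 * s + 2.
The factored form is (2 + s)*(-1 + s)*(-1 + s).
1) (2 + s)*(-1 + s)*(-1 + s)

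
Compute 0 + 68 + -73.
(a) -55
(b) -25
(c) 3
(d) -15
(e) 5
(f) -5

First: 0 + 68 = 68
Then: 68 + -73 = -5
f) -5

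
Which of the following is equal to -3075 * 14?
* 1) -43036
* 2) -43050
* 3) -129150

-3075 * 14 = -43050
2) -43050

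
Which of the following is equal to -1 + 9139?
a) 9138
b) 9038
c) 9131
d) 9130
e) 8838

-1 + 9139 = 9138
a) 9138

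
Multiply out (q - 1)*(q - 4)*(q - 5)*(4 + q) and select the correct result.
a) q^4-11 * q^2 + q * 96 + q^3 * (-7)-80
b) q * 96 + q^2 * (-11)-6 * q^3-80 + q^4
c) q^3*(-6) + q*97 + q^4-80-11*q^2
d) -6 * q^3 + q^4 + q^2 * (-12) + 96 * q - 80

Expanding (q - 1)*(q - 4)*(q - 5)*(4 + q):
= q * 96 + q^2 * (-11)-6 * q^3-80 + q^4
b) q * 96 + q^2 * (-11)-6 * q^3-80 + q^4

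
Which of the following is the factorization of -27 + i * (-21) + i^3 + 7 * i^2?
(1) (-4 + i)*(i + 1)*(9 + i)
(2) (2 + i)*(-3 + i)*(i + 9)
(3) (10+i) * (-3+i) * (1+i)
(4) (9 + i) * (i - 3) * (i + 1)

We need to factor -27 + i * (-21) + i^3 + 7 * i^2.
The factored form is (9 + i) * (i - 3) * (i + 1).
4) (9 + i) * (i - 3) * (i + 1)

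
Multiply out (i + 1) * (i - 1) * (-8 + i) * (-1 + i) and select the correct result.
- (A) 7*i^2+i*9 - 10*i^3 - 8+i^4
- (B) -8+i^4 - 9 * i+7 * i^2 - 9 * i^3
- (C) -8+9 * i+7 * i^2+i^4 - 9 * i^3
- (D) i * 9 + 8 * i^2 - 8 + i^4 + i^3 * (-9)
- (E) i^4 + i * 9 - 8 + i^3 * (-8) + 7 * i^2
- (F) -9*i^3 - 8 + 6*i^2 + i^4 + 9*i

Expanding (i + 1) * (i - 1) * (-8 + i) * (-1 + i):
= -8+9 * i+7 * i^2+i^4 - 9 * i^3
C) -8+9 * i+7 * i^2+i^4 - 9 * i^3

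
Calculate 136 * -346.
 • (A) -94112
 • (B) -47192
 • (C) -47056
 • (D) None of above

136 * -346 = -47056
C) -47056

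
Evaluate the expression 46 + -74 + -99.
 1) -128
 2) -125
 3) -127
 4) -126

First: 46 + -74 = -28
Then: -28 + -99 = -127
3) -127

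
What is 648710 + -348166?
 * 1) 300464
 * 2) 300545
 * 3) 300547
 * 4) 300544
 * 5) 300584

648710 + -348166 = 300544
4) 300544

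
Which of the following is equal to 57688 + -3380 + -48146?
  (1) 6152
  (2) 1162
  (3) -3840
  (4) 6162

First: 57688 + -3380 = 54308
Then: 54308 + -48146 = 6162
4) 6162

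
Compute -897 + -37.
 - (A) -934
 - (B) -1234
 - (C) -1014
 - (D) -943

-897 + -37 = -934
A) -934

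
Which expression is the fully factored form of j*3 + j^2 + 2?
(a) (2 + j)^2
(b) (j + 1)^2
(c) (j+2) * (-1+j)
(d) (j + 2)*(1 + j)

We need to factor j*3 + j^2 + 2.
The factored form is (j + 2)*(1 + j).
d) (j + 2)*(1 + j)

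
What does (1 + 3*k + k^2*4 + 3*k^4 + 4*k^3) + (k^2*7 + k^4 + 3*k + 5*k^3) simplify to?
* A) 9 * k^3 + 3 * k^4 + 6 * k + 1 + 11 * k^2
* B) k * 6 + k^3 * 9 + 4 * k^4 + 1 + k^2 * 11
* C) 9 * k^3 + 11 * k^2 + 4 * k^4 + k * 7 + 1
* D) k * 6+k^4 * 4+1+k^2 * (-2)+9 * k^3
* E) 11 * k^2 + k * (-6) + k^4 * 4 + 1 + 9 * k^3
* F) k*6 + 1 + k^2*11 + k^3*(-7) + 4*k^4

Adding the polynomials and combining like terms:
(1 + 3*k + k^2*4 + 3*k^4 + 4*k^3) + (k^2*7 + k^4 + 3*k + 5*k^3)
= k * 6 + k^3 * 9 + 4 * k^4 + 1 + k^2 * 11
B) k * 6 + k^3 * 9 + 4 * k^4 + 1 + k^2 * 11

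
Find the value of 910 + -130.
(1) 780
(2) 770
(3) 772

910 + -130 = 780
1) 780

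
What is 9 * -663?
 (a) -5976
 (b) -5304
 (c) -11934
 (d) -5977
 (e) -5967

9 * -663 = -5967
e) -5967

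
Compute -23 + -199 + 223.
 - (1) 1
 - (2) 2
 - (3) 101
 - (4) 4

First: -23 + -199 = -222
Then: -222 + 223 = 1
1) 1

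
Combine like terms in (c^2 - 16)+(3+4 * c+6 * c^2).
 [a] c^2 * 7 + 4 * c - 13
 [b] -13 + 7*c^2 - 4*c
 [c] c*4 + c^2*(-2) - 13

Adding the polynomials and combining like terms:
(c^2 - 16) + (3 + 4*c + 6*c^2)
= c^2 * 7 + 4 * c - 13
a) c^2 * 7 + 4 * c - 13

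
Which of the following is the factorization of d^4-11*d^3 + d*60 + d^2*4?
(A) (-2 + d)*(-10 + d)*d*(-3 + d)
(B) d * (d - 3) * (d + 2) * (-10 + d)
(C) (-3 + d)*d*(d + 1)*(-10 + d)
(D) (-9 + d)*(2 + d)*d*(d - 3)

We need to factor d^4-11*d^3 + d*60 + d^2*4.
The factored form is d * (d - 3) * (d + 2) * (-10 + d).
B) d * (d - 3) * (d + 2) * (-10 + d)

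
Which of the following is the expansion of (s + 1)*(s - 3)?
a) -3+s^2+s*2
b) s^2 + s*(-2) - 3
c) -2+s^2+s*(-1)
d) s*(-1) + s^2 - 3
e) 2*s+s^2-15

Expanding (s + 1)*(s - 3):
= s^2 + s*(-2) - 3
b) s^2 + s*(-2) - 3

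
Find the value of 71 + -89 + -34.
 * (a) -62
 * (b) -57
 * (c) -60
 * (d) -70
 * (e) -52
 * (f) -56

First: 71 + -89 = -18
Then: -18 + -34 = -52
e) -52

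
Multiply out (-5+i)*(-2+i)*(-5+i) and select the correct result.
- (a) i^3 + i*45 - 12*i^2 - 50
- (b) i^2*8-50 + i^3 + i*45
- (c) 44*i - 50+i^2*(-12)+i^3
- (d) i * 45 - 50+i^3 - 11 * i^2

Expanding (-5+i)*(-2+i)*(-5+i):
= i^3 + i*45 - 12*i^2 - 50
a) i^3 + i*45 - 12*i^2 - 50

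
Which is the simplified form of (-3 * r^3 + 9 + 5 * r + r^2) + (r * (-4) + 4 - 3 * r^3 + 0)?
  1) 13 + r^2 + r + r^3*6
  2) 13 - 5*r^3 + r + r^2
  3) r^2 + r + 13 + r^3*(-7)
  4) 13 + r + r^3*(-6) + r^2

Adding the polynomials and combining like terms:
(-3*r^3 + 9 + 5*r + r^2) + (r*(-4) + 4 - 3*r^3 + 0)
= 13 + r + r^3*(-6) + r^2
4) 13 + r + r^3*(-6) + r^2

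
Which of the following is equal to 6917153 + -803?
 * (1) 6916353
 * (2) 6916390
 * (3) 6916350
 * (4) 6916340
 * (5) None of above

6917153 + -803 = 6916350
3) 6916350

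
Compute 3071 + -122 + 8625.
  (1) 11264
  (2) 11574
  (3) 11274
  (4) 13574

First: 3071 + -122 = 2949
Then: 2949 + 8625 = 11574
2) 11574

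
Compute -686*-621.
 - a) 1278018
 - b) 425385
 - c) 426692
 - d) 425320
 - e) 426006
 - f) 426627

-686 * -621 = 426006
e) 426006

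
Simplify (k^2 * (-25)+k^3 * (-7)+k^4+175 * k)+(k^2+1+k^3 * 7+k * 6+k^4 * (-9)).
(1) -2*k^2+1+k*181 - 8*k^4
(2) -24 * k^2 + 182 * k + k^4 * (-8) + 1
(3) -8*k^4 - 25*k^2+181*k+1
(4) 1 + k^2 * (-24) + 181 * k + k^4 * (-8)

Adding the polynomials and combining like terms:
(k^2*(-25) + k^3*(-7) + k^4 + 175*k) + (k^2 + 1 + k^3*7 + k*6 + k^4*(-9))
= 1 + k^2 * (-24) + 181 * k + k^4 * (-8)
4) 1 + k^2 * (-24) + 181 * k + k^4 * (-8)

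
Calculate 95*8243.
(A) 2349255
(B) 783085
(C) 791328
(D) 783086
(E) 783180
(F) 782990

95 * 8243 = 783085
B) 783085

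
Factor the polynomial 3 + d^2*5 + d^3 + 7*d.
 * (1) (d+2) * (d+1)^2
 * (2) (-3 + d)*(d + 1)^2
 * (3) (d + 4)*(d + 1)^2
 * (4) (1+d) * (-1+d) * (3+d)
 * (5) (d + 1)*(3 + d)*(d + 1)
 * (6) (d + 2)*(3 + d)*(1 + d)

We need to factor 3 + d^2*5 + d^3 + 7*d.
The factored form is (d + 1)*(3 + d)*(d + 1).
5) (d + 1)*(3 + d)*(d + 1)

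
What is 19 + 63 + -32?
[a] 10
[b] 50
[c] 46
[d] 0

First: 19 + 63 = 82
Then: 82 + -32 = 50
b) 50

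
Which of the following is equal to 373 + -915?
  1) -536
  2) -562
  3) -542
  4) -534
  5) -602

373 + -915 = -542
3) -542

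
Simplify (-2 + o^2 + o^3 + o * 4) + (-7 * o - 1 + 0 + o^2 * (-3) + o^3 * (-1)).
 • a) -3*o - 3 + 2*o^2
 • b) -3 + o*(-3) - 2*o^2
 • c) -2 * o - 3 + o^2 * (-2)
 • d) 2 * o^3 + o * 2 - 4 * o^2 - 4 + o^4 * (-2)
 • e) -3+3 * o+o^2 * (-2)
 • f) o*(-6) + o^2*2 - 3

Adding the polynomials and combining like terms:
(-2 + o^2 + o^3 + o*4) + (-7*o - 1 + 0 + o^2*(-3) + o^3*(-1))
= -3 + o*(-3) - 2*o^2
b) -3 + o*(-3) - 2*o^2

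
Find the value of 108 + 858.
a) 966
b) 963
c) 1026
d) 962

108 + 858 = 966
a) 966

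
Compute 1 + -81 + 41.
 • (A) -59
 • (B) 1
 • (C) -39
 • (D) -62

First: 1 + -81 = -80
Then: -80 + 41 = -39
C) -39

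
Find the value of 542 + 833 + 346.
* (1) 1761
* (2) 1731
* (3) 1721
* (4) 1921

First: 542 + 833 = 1375
Then: 1375 + 346 = 1721
3) 1721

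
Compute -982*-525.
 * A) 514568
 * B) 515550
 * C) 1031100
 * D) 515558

-982 * -525 = 515550
B) 515550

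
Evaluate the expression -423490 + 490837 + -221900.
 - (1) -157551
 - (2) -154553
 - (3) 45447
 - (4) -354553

First: -423490 + 490837 = 67347
Then: 67347 + -221900 = -154553
2) -154553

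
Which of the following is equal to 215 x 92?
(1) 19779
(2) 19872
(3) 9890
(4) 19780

215 * 92 = 19780
4) 19780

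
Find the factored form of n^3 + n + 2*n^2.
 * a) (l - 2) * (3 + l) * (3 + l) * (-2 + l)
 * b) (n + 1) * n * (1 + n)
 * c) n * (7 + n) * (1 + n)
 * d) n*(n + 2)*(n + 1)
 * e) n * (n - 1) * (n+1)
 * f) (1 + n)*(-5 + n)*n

We need to factor n^3 + n + 2*n^2.
The factored form is (n + 1) * n * (1 + n).
b) (n + 1) * n * (1 + n)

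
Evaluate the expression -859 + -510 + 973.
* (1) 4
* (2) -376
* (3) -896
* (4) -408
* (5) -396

First: -859 + -510 = -1369
Then: -1369 + 973 = -396
5) -396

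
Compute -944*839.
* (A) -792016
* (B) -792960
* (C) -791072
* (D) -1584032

-944 * 839 = -792016
A) -792016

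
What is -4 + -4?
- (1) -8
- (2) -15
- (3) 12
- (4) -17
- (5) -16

-4 + -4 = -8
1) -8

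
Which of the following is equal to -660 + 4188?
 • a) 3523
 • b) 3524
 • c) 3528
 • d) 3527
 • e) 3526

-660 + 4188 = 3528
c) 3528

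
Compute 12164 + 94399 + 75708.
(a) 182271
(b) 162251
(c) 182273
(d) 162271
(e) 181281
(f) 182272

First: 12164 + 94399 = 106563
Then: 106563 + 75708 = 182271
a) 182271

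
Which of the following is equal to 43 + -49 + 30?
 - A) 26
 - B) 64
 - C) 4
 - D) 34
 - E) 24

First: 43 + -49 = -6
Then: -6 + 30 = 24
E) 24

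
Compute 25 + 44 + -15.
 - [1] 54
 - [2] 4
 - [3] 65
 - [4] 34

First: 25 + 44 = 69
Then: 69 + -15 = 54
1) 54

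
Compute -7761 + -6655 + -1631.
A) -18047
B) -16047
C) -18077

First: -7761 + -6655 = -14416
Then: -14416 + -1631 = -16047
B) -16047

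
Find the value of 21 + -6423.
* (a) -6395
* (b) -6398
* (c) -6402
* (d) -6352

21 + -6423 = -6402
c) -6402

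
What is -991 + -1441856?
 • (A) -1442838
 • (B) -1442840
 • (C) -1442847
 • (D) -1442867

-991 + -1441856 = -1442847
C) -1442847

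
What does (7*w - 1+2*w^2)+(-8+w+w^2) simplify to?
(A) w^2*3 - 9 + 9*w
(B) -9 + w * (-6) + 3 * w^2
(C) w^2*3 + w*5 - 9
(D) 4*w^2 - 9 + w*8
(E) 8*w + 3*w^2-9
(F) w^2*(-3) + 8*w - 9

Adding the polynomials and combining like terms:
(7*w - 1 + 2*w^2) + (-8 + w + w^2)
= 8*w + 3*w^2-9
E) 8*w + 3*w^2-9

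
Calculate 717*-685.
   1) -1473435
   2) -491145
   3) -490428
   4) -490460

717 * -685 = -491145
2) -491145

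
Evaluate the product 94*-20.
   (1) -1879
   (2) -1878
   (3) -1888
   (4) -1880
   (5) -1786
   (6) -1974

94 * -20 = -1880
4) -1880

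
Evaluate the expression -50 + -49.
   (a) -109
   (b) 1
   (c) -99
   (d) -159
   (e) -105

-50 + -49 = -99
c) -99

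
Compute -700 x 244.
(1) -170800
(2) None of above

-700 * 244 = -170800
1) -170800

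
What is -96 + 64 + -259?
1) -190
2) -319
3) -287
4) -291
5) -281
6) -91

First: -96 + 64 = -32
Then: -32 + -259 = -291
4) -291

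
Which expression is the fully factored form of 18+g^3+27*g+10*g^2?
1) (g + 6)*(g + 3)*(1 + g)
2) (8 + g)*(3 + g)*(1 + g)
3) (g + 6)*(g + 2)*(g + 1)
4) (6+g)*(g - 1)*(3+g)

We need to factor 18+g^3+27*g+10*g^2.
The factored form is (g + 6)*(g + 3)*(1 + g).
1) (g + 6)*(g + 3)*(1 + g)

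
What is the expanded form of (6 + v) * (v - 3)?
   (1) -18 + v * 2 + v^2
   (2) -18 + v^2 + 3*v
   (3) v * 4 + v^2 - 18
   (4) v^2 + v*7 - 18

Expanding (6 + v) * (v - 3):
= -18 + v^2 + 3*v
2) -18 + v^2 + 3*v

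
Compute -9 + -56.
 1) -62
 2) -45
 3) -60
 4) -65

-9 + -56 = -65
4) -65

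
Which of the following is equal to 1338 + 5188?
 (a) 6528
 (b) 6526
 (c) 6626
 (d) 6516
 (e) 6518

1338 + 5188 = 6526
b) 6526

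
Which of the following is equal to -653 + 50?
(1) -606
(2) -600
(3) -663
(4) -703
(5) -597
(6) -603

-653 + 50 = -603
6) -603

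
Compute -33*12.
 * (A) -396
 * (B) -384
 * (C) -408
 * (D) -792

-33 * 12 = -396
A) -396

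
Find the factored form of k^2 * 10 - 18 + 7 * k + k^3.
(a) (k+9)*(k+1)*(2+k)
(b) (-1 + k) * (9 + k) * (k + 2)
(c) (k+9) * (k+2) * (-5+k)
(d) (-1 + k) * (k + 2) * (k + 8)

We need to factor k^2 * 10 - 18 + 7 * k + k^3.
The factored form is (-1 + k) * (9 + k) * (k + 2).
b) (-1 + k) * (9 + k) * (k + 2)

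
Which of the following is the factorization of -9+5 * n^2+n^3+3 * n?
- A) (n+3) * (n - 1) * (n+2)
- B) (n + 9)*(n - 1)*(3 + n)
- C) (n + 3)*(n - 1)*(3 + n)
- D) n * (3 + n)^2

We need to factor -9+5 * n^2+n^3+3 * n.
The factored form is (n + 3)*(n - 1)*(3 + n).
C) (n + 3)*(n - 1)*(3 + n)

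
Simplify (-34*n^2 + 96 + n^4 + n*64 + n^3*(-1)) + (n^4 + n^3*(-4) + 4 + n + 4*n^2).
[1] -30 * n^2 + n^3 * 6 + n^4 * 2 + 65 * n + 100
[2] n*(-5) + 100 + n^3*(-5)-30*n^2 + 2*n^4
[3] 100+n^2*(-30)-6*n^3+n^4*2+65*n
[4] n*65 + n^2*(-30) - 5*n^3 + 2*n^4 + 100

Adding the polynomials and combining like terms:
(-34*n^2 + 96 + n^4 + n*64 + n^3*(-1)) + (n^4 + n^3*(-4) + 4 + n + 4*n^2)
= n*65 + n^2*(-30) - 5*n^3 + 2*n^4 + 100
4) n*65 + n^2*(-30) - 5*n^3 + 2*n^4 + 100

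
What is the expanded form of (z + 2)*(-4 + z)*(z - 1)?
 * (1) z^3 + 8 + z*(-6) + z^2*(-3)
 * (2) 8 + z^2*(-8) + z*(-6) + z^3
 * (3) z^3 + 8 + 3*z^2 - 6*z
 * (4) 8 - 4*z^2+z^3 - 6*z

Expanding (z + 2)*(-4 + z)*(z - 1):
= z^3 + 8 + z*(-6) + z^2*(-3)
1) z^3 + 8 + z*(-6) + z^2*(-3)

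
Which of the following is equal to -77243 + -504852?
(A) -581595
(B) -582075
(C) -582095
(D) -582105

-77243 + -504852 = -582095
C) -582095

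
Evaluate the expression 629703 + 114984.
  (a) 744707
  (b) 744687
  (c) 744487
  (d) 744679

629703 + 114984 = 744687
b) 744687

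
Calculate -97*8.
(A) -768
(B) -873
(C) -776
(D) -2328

-97 * 8 = -776
C) -776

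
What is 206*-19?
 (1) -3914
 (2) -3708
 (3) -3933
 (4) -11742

206 * -19 = -3914
1) -3914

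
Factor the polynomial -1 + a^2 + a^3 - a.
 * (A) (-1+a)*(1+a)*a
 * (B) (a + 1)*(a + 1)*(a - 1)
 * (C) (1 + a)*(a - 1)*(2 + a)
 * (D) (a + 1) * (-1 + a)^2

We need to factor -1 + a^2 + a^3 - a.
The factored form is (a + 1)*(a + 1)*(a - 1).
B) (a + 1)*(a + 1)*(a - 1)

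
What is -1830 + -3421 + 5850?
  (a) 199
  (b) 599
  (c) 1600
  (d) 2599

First: -1830 + -3421 = -5251
Then: -5251 + 5850 = 599
b) 599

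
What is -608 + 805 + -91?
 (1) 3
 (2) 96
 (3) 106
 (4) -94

First: -608 + 805 = 197
Then: 197 + -91 = 106
3) 106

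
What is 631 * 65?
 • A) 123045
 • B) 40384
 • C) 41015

631 * 65 = 41015
C) 41015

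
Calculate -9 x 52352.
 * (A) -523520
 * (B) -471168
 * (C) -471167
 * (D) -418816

-9 * 52352 = -471168
B) -471168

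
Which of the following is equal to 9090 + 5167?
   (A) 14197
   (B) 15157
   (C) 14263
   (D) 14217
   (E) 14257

9090 + 5167 = 14257
E) 14257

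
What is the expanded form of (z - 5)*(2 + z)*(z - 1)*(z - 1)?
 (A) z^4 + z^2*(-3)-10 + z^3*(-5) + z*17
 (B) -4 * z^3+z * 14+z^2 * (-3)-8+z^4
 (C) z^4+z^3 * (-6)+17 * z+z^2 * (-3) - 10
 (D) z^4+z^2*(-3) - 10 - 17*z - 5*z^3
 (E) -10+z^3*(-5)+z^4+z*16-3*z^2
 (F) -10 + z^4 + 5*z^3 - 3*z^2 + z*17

Expanding (z - 5)*(2 + z)*(z - 1)*(z - 1):
= z^4 + z^2*(-3)-10 + z^3*(-5) + z*17
A) z^4 + z^2*(-3)-10 + z^3*(-5) + z*17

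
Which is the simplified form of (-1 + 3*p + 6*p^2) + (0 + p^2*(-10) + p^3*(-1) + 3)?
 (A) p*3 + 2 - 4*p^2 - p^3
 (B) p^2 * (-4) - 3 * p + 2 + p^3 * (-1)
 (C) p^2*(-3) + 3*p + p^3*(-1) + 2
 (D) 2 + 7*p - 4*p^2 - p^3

Adding the polynomials and combining like terms:
(-1 + 3*p + 6*p^2) + (0 + p^2*(-10) + p^3*(-1) + 3)
= p*3 + 2 - 4*p^2 - p^3
A) p*3 + 2 - 4*p^2 - p^3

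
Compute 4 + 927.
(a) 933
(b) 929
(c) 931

4 + 927 = 931
c) 931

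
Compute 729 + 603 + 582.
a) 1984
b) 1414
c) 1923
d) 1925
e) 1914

First: 729 + 603 = 1332
Then: 1332 + 582 = 1914
e) 1914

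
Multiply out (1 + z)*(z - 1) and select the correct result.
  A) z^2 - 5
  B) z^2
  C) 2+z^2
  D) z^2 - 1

Expanding (1 + z)*(z - 1):
= z^2 - 1
D) z^2 - 1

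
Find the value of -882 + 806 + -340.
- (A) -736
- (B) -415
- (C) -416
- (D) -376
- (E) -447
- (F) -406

First: -882 + 806 = -76
Then: -76 + -340 = -416
C) -416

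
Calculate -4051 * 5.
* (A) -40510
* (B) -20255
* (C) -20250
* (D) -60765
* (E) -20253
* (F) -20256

-4051 * 5 = -20255
B) -20255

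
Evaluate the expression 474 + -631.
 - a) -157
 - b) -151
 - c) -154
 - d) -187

474 + -631 = -157
a) -157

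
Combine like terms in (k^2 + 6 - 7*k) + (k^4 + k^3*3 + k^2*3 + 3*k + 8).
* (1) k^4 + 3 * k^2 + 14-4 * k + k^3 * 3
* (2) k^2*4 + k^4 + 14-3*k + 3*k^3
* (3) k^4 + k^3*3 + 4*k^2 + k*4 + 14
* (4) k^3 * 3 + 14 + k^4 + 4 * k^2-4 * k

Adding the polynomials and combining like terms:
(k^2 + 6 - 7*k) + (k^4 + k^3*3 + k^2*3 + 3*k + 8)
= k^3 * 3 + 14 + k^4 + 4 * k^2-4 * k
4) k^3 * 3 + 14 + k^4 + 4 * k^2-4 * k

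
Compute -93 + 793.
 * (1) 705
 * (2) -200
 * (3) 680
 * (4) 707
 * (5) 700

-93 + 793 = 700
5) 700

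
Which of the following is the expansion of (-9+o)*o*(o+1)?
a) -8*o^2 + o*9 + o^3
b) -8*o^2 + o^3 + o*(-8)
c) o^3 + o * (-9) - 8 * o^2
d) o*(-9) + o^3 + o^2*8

Expanding (-9+o)*o*(o+1):
= o^3 + o * (-9) - 8 * o^2
c) o^3 + o * (-9) - 8 * o^2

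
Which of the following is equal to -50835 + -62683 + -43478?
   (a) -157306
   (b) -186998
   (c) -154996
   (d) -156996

First: -50835 + -62683 = -113518
Then: -113518 + -43478 = -156996
d) -156996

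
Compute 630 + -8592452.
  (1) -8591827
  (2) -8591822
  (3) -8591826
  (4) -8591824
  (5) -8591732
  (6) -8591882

630 + -8592452 = -8591822
2) -8591822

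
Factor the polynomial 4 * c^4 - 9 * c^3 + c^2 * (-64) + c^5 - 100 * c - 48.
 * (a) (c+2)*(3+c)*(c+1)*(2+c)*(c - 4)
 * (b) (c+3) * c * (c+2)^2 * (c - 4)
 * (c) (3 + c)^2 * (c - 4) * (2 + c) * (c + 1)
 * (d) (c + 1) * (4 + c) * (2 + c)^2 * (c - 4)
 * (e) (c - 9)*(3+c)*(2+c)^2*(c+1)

We need to factor 4 * c^4 - 9 * c^3 + c^2 * (-64) + c^5 - 100 * c - 48.
The factored form is (c+2)*(3+c)*(c+1)*(2+c)*(c - 4).
a) (c+2)*(3+c)*(c+1)*(2+c)*(c - 4)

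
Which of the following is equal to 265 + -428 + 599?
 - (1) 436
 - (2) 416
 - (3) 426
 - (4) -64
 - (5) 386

First: 265 + -428 = -163
Then: -163 + 599 = 436
1) 436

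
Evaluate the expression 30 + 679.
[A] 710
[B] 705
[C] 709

30 + 679 = 709
C) 709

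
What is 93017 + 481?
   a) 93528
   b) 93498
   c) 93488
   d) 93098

93017 + 481 = 93498
b) 93498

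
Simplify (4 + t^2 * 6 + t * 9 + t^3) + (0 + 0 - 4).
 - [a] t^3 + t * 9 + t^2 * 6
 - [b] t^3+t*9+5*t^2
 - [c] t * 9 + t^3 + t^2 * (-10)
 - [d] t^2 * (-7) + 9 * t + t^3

Adding the polynomials and combining like terms:
(4 + t^2*6 + t*9 + t^3) + (0 + 0 - 4)
= t^3 + t * 9 + t^2 * 6
a) t^3 + t * 9 + t^2 * 6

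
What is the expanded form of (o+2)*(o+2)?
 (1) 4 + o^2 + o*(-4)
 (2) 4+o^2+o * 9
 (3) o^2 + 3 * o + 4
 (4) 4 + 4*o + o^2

Expanding (o+2)*(o+2):
= 4 + 4*o + o^2
4) 4 + 4*o + o^2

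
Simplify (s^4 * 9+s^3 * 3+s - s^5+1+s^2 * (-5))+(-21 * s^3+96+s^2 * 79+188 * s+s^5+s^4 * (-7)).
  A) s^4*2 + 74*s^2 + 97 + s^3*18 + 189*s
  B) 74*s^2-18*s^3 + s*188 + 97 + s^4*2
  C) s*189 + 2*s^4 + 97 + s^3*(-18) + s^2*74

Adding the polynomials and combining like terms:
(s^4*9 + s^3*3 + s - s^5 + 1 + s^2*(-5)) + (-21*s^3 + 96 + s^2*79 + 188*s + s^5 + s^4*(-7))
= s*189 + 2*s^4 + 97 + s^3*(-18) + s^2*74
C) s*189 + 2*s^4 + 97 + s^3*(-18) + s^2*74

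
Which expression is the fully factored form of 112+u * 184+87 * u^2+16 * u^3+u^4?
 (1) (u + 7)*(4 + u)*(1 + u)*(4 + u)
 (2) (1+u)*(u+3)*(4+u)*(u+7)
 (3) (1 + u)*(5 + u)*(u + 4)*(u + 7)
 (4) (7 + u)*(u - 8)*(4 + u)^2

We need to factor 112+u * 184+87 * u^2+16 * u^3+u^4.
The factored form is (u + 7)*(4 + u)*(1 + u)*(4 + u).
1) (u + 7)*(4 + u)*(1 + u)*(4 + u)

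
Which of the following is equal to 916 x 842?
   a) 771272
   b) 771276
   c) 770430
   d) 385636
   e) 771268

916 * 842 = 771272
a) 771272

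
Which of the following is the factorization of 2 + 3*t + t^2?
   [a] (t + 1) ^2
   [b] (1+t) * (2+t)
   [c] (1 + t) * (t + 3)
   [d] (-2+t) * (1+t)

We need to factor 2 + 3*t + t^2.
The factored form is (1+t) * (2+t).
b) (1+t) * (2+t)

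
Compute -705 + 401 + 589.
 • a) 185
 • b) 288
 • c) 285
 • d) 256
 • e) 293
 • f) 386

First: -705 + 401 = -304
Then: -304 + 589 = 285
c) 285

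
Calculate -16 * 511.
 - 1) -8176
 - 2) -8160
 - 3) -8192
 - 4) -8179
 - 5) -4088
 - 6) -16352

-16 * 511 = -8176
1) -8176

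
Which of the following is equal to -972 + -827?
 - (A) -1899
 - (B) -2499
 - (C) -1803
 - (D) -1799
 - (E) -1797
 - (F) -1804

-972 + -827 = -1799
D) -1799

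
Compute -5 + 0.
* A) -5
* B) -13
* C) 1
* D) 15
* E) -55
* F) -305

-5 + 0 = -5
A) -5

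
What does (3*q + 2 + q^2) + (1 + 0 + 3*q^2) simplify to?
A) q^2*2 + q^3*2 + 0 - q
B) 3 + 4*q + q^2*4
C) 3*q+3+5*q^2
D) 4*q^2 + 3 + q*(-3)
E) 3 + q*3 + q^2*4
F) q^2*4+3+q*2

Adding the polynomials and combining like terms:
(3*q + 2 + q^2) + (1 + 0 + 3*q^2)
= 3 + q*3 + q^2*4
E) 3 + q*3 + q^2*4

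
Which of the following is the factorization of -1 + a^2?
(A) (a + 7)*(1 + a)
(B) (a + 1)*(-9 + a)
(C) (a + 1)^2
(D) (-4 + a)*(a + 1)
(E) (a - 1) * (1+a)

We need to factor -1 + a^2.
The factored form is (a - 1) * (1+a).
E) (a - 1) * (1+a)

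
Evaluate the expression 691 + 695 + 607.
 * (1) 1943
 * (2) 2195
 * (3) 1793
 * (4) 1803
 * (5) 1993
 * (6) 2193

First: 691 + 695 = 1386
Then: 1386 + 607 = 1993
5) 1993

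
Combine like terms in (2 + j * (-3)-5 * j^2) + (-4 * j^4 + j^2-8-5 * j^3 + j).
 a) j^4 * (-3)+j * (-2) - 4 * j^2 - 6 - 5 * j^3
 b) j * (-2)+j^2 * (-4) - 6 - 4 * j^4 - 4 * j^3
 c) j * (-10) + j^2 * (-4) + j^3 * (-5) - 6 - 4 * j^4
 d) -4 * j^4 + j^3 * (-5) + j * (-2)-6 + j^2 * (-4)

Adding the polynomials and combining like terms:
(2 + j*(-3) - 5*j^2) + (-4*j^4 + j^2 - 8 - 5*j^3 + j)
= -4 * j^4 + j^3 * (-5) + j * (-2)-6 + j^2 * (-4)
d) -4 * j^4 + j^3 * (-5) + j * (-2)-6 + j^2 * (-4)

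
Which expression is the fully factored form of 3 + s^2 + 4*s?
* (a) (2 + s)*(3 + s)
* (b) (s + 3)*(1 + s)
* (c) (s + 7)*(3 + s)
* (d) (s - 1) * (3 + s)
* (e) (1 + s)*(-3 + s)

We need to factor 3 + s^2 + 4*s.
The factored form is (s + 3)*(1 + s).
b) (s + 3)*(1 + s)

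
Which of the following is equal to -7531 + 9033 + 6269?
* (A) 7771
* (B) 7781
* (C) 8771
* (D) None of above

First: -7531 + 9033 = 1502
Then: 1502 + 6269 = 7771
A) 7771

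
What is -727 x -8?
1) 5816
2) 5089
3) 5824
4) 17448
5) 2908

-727 * -8 = 5816
1) 5816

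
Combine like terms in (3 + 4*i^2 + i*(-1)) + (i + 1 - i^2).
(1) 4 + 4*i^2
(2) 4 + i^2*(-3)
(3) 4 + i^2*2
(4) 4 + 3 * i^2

Adding the polynomials and combining like terms:
(3 + 4*i^2 + i*(-1)) + (i + 1 - i^2)
= 4 + 3 * i^2
4) 4 + 3 * i^2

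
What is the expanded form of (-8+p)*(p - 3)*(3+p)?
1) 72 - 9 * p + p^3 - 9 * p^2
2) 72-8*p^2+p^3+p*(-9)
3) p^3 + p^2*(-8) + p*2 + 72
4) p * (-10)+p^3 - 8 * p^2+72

Expanding (-8+p)*(p - 3)*(3+p):
= 72-8*p^2+p^3+p*(-9)
2) 72-8*p^2+p^3+p*(-9)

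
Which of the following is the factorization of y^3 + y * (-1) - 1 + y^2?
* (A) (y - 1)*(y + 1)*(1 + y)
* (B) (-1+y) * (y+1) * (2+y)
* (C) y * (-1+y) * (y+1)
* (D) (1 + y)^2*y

We need to factor y^3 + y * (-1) - 1 + y^2.
The factored form is (y - 1)*(y + 1)*(1 + y).
A) (y - 1)*(y + 1)*(1 + y)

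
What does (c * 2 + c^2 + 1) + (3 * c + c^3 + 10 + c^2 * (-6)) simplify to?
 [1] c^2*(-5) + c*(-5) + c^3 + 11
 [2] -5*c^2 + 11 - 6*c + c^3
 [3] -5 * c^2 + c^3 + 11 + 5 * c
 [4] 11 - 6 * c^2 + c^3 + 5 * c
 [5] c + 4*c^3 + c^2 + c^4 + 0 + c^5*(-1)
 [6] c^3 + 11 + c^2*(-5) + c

Adding the polynomials and combining like terms:
(c*2 + c^2 + 1) + (3*c + c^3 + 10 + c^2*(-6))
= -5 * c^2 + c^3 + 11 + 5 * c
3) -5 * c^2 + c^3 + 11 + 5 * c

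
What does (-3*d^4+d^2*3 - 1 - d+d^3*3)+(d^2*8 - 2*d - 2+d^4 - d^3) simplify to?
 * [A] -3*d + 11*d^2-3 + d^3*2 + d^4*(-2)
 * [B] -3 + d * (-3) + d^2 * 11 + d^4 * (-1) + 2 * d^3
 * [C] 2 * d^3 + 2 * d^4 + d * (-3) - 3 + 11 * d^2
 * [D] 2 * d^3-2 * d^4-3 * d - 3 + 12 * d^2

Adding the polynomials and combining like terms:
(-3*d^4 + d^2*3 - 1 - d + d^3*3) + (d^2*8 - 2*d - 2 + d^4 - d^3)
= -3*d + 11*d^2-3 + d^3*2 + d^4*(-2)
A) -3*d + 11*d^2-3 + d^3*2 + d^4*(-2)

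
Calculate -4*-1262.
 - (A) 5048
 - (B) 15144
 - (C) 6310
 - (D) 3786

-4 * -1262 = 5048
A) 5048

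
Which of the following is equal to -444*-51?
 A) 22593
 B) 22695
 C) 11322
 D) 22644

-444 * -51 = 22644
D) 22644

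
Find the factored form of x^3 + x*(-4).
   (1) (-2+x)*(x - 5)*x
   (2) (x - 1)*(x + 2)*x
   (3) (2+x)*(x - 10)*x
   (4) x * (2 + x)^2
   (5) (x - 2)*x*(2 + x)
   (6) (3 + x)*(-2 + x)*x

We need to factor x^3 + x*(-4).
The factored form is (x - 2)*x*(2 + x).
5) (x - 2)*x*(2 + x)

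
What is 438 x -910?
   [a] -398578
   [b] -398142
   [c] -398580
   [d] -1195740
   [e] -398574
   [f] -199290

438 * -910 = -398580
c) -398580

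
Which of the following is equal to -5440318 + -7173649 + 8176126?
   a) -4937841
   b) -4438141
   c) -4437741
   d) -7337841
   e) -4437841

First: -5440318 + -7173649 = -12613967
Then: -12613967 + 8176126 = -4437841
e) -4437841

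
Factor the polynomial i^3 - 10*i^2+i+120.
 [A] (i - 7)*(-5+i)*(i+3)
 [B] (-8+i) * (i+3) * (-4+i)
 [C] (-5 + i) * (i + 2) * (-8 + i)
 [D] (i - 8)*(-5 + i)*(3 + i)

We need to factor i^3 - 10*i^2+i+120.
The factored form is (i - 8)*(-5 + i)*(3 + i).
D) (i - 8)*(-5 + i)*(3 + i)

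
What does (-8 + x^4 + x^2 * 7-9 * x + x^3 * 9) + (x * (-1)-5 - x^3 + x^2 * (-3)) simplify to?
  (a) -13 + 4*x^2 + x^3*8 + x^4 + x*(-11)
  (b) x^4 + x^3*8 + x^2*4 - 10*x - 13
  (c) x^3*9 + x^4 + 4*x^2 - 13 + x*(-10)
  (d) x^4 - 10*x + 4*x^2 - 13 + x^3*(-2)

Adding the polynomials and combining like terms:
(-8 + x^4 + x^2*7 - 9*x + x^3*9) + (x*(-1) - 5 - x^3 + x^2*(-3))
= x^4 + x^3*8 + x^2*4 - 10*x - 13
b) x^4 + x^3*8 + x^2*4 - 10*x - 13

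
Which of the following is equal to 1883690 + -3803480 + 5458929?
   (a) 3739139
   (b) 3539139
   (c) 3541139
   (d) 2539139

First: 1883690 + -3803480 = -1919790
Then: -1919790 + 5458929 = 3539139
b) 3539139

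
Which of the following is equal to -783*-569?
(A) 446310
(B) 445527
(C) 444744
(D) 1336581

-783 * -569 = 445527
B) 445527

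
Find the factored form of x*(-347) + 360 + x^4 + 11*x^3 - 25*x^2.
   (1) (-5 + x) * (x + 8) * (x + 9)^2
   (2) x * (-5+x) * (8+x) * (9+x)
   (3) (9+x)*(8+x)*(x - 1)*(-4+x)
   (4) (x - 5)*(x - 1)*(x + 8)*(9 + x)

We need to factor x*(-347) + 360 + x^4 + 11*x^3 - 25*x^2.
The factored form is (x - 5)*(x - 1)*(x + 8)*(9 + x).
4) (x - 5)*(x - 1)*(x + 8)*(9 + x)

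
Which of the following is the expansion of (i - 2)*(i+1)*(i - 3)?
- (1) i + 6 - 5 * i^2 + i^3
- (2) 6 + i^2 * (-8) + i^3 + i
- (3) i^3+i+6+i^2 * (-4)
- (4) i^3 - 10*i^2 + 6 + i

Expanding (i - 2)*(i+1)*(i - 3):
= i^3+i+6+i^2 * (-4)
3) i^3+i+6+i^2 * (-4)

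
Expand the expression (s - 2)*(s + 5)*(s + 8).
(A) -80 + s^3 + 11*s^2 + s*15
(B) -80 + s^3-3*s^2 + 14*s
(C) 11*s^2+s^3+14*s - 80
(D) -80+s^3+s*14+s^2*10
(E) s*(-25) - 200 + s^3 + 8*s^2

Expanding (s - 2)*(s + 5)*(s + 8):
= 11*s^2+s^3+14*s - 80
C) 11*s^2+s^3+14*s - 80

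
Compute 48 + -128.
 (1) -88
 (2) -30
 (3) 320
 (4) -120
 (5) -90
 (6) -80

48 + -128 = -80
6) -80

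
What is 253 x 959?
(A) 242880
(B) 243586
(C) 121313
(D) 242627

253 * 959 = 242627
D) 242627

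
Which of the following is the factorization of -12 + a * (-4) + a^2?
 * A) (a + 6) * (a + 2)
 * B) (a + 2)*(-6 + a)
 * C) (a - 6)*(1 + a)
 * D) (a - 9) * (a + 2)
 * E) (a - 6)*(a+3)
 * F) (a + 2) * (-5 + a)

We need to factor -12 + a * (-4) + a^2.
The factored form is (a + 2)*(-6 + a).
B) (a + 2)*(-6 + a)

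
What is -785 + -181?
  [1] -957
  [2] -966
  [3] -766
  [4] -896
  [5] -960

-785 + -181 = -966
2) -966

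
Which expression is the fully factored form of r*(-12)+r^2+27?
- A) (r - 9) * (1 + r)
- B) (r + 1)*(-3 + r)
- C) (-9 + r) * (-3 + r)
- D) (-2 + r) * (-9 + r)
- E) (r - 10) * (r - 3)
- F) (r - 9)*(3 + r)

We need to factor r*(-12)+r^2+27.
The factored form is (-9 + r) * (-3 + r).
C) (-9 + r) * (-3 + r)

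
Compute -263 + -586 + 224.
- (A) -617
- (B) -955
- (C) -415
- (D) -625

First: -263 + -586 = -849
Then: -849 + 224 = -625
D) -625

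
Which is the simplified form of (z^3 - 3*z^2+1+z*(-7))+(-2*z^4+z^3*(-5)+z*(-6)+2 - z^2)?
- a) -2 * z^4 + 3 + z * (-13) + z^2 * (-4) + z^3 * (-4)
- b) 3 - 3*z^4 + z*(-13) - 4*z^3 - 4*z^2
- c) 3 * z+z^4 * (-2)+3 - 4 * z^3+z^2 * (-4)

Adding the polynomials and combining like terms:
(z^3 - 3*z^2 + 1 + z*(-7)) + (-2*z^4 + z^3*(-5) + z*(-6) + 2 - z^2)
= -2 * z^4 + 3 + z * (-13) + z^2 * (-4) + z^3 * (-4)
a) -2 * z^4 + 3 + z * (-13) + z^2 * (-4) + z^3 * (-4)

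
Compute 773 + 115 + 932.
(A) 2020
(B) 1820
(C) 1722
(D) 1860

First: 773 + 115 = 888
Then: 888 + 932 = 1820
B) 1820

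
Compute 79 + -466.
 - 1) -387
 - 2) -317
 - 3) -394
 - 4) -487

79 + -466 = -387
1) -387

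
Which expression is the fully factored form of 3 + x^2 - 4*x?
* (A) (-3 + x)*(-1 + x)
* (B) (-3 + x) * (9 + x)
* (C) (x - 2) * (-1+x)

We need to factor 3 + x^2 - 4*x.
The factored form is (-3 + x)*(-1 + x).
A) (-3 + x)*(-1 + x)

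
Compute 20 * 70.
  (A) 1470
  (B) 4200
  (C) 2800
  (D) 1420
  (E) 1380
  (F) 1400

20 * 70 = 1400
F) 1400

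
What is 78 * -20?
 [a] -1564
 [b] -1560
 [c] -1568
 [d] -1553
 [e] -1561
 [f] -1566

78 * -20 = -1560
b) -1560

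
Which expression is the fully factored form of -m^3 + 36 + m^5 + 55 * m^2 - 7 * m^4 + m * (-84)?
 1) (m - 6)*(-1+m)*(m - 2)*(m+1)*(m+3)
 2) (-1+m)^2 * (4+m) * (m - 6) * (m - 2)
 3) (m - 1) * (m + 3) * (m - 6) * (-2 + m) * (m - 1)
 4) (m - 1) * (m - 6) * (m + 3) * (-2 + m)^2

We need to factor -m^3 + 36 + m^5 + 55 * m^2 - 7 * m^4 + m * (-84).
The factored form is (m - 1) * (m + 3) * (m - 6) * (-2 + m) * (m - 1).
3) (m - 1) * (m + 3) * (m - 6) * (-2 + m) * (m - 1)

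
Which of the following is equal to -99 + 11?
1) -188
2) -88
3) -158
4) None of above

-99 + 11 = -88
2) -88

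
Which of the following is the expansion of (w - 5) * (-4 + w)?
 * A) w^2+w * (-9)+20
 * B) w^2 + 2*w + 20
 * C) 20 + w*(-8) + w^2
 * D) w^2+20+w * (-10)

Expanding (w - 5) * (-4 + w):
= w^2+w * (-9)+20
A) w^2+w * (-9)+20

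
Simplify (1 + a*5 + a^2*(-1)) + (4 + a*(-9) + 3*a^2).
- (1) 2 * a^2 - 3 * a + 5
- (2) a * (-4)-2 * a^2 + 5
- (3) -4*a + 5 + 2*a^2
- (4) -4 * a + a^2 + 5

Adding the polynomials and combining like terms:
(1 + a*5 + a^2*(-1)) + (4 + a*(-9) + 3*a^2)
= -4*a + 5 + 2*a^2
3) -4*a + 5 + 2*a^2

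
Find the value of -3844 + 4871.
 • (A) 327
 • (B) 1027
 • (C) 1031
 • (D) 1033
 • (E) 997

-3844 + 4871 = 1027
B) 1027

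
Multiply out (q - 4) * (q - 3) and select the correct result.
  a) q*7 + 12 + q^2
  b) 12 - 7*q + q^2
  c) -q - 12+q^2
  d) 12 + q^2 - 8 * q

Expanding (q - 4) * (q - 3):
= 12 - 7*q + q^2
b) 12 - 7*q + q^2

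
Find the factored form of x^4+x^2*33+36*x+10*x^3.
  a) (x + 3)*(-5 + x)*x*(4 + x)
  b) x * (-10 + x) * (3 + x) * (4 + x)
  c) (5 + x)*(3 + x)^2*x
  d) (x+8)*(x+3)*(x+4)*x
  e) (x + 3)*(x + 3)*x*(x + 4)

We need to factor x^4+x^2*33+36*x+10*x^3.
The factored form is (x + 3)*(x + 3)*x*(x + 4).
e) (x + 3)*(x + 3)*x*(x + 4)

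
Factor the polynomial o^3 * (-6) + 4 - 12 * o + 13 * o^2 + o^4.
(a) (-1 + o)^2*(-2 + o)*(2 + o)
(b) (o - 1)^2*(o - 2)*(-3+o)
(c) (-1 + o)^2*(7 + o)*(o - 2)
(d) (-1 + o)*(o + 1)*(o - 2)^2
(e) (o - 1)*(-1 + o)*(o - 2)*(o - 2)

We need to factor o^3 * (-6) + 4 - 12 * o + 13 * o^2 + o^4.
The factored form is (o - 1)*(-1 + o)*(o - 2)*(o - 2).
e) (o - 1)*(-1 + o)*(o - 2)*(o - 2)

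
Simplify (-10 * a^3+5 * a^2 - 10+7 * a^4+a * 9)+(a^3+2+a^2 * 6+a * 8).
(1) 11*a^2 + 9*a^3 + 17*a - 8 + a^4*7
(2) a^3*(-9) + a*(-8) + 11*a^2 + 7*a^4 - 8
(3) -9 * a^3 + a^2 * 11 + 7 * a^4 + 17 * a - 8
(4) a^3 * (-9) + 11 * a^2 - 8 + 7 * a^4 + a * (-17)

Adding the polynomials and combining like terms:
(-10*a^3 + 5*a^2 - 10 + 7*a^4 + a*9) + (a^3 + 2 + a^2*6 + a*8)
= -9 * a^3 + a^2 * 11 + 7 * a^4 + 17 * a - 8
3) -9 * a^3 + a^2 * 11 + 7 * a^4 + 17 * a - 8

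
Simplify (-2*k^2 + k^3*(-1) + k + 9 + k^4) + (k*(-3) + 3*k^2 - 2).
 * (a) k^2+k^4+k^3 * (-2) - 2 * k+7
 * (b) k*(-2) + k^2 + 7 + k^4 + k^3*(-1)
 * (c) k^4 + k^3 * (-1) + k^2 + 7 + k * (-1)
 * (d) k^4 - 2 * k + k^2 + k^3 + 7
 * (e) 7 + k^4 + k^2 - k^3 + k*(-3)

Adding the polynomials and combining like terms:
(-2*k^2 + k^3*(-1) + k + 9 + k^4) + (k*(-3) + 3*k^2 - 2)
= k*(-2) + k^2 + 7 + k^4 + k^3*(-1)
b) k*(-2) + k^2 + 7 + k^4 + k^3*(-1)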